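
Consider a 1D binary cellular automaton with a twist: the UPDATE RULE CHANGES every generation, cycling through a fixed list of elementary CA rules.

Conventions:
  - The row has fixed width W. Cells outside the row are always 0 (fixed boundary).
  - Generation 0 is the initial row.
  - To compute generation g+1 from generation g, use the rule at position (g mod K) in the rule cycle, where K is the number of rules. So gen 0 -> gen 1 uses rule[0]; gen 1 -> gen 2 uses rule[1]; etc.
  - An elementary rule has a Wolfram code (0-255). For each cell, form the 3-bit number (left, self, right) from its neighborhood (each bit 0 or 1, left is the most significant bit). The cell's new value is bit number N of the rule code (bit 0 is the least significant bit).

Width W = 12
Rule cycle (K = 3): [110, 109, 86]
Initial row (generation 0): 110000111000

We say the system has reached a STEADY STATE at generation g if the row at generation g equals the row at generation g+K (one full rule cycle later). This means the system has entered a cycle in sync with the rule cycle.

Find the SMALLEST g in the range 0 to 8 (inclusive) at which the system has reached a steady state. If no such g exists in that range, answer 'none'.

Gen 0: 110000111000
Gen 1 (rule 110): 110001101000
Gen 2 (rule 109): 110101111011
Gen 3 (rule 86): 010100001001
Gen 4 (rule 110): 111100011011
Gen 5 (rule 109): 100101011111
Gen 6 (rule 86): 111101000001
Gen 7 (rule 110): 100111000011
Gen 8 (rule 109): 100101011011
Gen 9 (rule 86): 111101001001
Gen 10 (rule 110): 100111011011
Gen 11 (rule 109): 100101111111

Answer: none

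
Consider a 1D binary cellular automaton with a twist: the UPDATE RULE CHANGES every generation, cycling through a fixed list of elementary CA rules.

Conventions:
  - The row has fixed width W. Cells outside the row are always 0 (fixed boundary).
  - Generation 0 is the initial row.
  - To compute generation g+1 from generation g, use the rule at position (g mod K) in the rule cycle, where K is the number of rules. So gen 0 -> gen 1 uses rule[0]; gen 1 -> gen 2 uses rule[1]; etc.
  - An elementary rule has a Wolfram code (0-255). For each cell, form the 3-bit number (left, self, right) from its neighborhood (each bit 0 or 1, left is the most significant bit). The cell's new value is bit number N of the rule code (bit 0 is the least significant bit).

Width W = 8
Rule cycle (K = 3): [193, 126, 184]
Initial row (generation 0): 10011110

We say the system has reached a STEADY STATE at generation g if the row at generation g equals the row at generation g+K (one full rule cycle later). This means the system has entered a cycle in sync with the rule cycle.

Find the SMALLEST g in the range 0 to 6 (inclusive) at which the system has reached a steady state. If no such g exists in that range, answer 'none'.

Answer: 5

Derivation:
Gen 0: 10011110
Gen 1 (rule 193): 00001110
Gen 2 (rule 126): 00011011
Gen 3 (rule 184): 00010110
Gen 4 (rule 193): 11000010
Gen 5 (rule 126): 11100111
Gen 6 (rule 184): 11010110
Gen 7 (rule 193): 01000010
Gen 8 (rule 126): 11100111
Gen 9 (rule 184): 11010110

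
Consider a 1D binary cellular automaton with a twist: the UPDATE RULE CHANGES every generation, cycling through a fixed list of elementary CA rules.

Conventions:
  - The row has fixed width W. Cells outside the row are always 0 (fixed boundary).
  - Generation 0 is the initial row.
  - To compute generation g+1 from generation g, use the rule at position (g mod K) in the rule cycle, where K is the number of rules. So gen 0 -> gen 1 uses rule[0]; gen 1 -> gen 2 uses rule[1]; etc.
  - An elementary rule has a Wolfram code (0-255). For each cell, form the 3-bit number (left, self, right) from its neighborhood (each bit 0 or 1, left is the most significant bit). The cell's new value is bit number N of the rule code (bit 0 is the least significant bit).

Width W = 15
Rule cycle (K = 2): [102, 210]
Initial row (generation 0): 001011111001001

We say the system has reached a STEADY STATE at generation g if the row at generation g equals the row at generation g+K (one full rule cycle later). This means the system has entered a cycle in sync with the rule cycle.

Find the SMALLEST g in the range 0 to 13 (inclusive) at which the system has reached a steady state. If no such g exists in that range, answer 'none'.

Answer: none

Derivation:
Gen 0: 001011111001001
Gen 1 (rule 102): 011100001011011
Gen 2 (rule 210): 101110010001001
Gen 3 (rule 102): 110010110011011
Gen 4 (rule 210): 011100011101001
Gen 5 (rule 102): 100100100111011
Gen 6 (rule 210): 011011011011001
Gen 7 (rule 102): 101101101101011
Gen 8 (rule 210): 000100100100001
Gen 9 (rule 102): 001101101100011
Gen 10 (rule 210): 010100100110101
Gen 11 (rule 102): 111101101011111
Gen 12 (rule 210): 011100100001111
Gen 13 (rule 102): 100101100010001
Gen 14 (rule 210): 011000110101010
Gen 15 (rule 102): 101001011111110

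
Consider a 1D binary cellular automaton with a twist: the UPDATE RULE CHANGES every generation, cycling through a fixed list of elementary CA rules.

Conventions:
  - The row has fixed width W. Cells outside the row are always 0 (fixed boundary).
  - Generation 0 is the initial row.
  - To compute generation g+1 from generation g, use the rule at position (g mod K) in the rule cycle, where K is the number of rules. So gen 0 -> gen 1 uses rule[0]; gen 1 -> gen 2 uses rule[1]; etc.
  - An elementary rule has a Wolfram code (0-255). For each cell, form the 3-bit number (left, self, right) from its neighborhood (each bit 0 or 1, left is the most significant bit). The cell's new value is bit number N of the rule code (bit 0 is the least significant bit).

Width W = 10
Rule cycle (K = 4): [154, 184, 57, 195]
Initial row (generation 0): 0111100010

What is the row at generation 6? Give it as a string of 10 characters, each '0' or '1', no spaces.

Gen 0: 0111100010
Gen 1 (rule 154): 1111010101
Gen 2 (rule 184): 1110101010
Gen 3 (rule 57): 1001010101
Gen 4 (rule 195): 0010000000
Gen 5 (rule 154): 0101000000
Gen 6 (rule 184): 0010100000

Answer: 0010100000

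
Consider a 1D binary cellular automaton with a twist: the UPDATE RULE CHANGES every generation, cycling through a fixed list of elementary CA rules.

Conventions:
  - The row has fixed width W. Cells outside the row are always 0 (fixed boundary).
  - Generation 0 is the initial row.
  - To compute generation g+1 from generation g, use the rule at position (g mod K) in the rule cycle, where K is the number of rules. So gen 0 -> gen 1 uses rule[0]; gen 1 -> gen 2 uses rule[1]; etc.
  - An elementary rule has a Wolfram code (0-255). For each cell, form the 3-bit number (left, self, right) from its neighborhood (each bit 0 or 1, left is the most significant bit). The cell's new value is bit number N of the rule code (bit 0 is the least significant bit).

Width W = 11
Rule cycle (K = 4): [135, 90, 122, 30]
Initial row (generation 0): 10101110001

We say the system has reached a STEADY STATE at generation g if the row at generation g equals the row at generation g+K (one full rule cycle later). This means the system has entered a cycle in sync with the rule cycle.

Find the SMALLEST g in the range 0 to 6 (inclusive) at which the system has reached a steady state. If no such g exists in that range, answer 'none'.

Answer: none

Derivation:
Gen 0: 10101110001
Gen 1 (rule 135): 10100100111
Gen 2 (rule 90): 00011011101
Gen 3 (rule 122): 00111110110
Gen 4 (rule 30): 01100000101
Gen 5 (rule 135): 10001111101
Gen 6 (rule 90): 01011000100
Gen 7 (rule 122): 10111101010
Gen 8 (rule 30): 10100001011
Gen 9 (rule 135): 10101111000
Gen 10 (rule 90): 00001001100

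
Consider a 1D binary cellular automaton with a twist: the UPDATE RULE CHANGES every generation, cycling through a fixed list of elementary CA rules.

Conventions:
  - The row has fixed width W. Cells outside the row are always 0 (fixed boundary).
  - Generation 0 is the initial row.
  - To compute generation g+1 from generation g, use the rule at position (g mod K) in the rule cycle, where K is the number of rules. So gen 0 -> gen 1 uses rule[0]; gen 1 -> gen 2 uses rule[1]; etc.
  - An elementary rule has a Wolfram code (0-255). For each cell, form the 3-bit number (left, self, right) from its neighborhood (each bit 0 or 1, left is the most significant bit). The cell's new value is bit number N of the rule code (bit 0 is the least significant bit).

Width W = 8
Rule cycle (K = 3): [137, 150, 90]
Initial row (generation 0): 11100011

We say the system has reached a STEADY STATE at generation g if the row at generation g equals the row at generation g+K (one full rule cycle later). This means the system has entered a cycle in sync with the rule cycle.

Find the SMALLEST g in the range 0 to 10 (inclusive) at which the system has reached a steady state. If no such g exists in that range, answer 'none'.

Answer: 7

Derivation:
Gen 0: 11100011
Gen 1 (rule 137): 11001010
Gen 2 (rule 150): 00111011
Gen 3 (rule 90): 01101011
Gen 4 (rule 137): 01000010
Gen 5 (rule 150): 11100111
Gen 6 (rule 90): 10111101
Gen 7 (rule 137): 00111000
Gen 8 (rule 150): 01010100
Gen 9 (rule 90): 10000010
Gen 10 (rule 137): 00111000
Gen 11 (rule 150): 01010100
Gen 12 (rule 90): 10000010
Gen 13 (rule 137): 00111000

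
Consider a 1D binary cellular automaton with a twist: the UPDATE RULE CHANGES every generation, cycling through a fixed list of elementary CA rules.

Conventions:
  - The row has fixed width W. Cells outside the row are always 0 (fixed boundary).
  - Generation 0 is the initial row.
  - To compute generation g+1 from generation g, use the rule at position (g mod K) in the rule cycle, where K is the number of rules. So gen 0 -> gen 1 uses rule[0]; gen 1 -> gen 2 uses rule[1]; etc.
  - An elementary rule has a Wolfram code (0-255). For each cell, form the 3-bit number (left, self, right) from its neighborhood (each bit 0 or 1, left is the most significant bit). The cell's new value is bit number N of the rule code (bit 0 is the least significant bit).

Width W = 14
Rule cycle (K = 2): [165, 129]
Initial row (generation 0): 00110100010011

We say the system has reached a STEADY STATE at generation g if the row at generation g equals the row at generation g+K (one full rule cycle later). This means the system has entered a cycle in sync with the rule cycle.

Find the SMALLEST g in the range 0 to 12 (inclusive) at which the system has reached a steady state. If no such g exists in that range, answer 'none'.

Gen 0: 00110100010011
Gen 1 (rule 165): 10001101010000
Gen 2 (rule 129): 00100000000111
Gen 3 (rule 165): 10101111110010
Gen 4 (rule 129): 00000111100000
Gen 5 (rule 165): 11110011001111
Gen 6 (rule 129): 01100000000110
Gen 7 (rule 165): 00001111110000
Gen 8 (rule 129): 11100111100111
Gen 9 (rule 165): 01000011000010
Gen 10 (rule 129): 00011000011000
Gen 11 (rule 165): 11000011000011
Gen 12 (rule 129): 00011000011000
Gen 13 (rule 165): 11000011000011
Gen 14 (rule 129): 00011000011000

Answer: 10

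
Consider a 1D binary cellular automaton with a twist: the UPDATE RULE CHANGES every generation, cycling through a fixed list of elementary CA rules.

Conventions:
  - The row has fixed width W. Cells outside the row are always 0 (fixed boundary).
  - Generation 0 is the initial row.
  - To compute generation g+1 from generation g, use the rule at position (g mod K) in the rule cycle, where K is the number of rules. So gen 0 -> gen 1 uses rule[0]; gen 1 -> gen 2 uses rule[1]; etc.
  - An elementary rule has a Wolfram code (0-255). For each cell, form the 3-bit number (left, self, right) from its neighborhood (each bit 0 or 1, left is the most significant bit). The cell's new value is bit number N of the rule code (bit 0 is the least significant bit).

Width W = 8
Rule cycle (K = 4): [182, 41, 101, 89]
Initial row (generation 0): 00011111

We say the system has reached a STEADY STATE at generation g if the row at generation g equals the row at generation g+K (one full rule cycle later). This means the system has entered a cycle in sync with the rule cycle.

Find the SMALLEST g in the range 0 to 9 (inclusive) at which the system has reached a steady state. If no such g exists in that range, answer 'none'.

Answer: none

Derivation:
Gen 0: 00011111
Gen 1 (rule 182): 00101110
Gen 2 (rule 41): 10011000
Gen 3 (rule 101): 10001011
Gen 4 (rule 89): 01100011
Gen 5 (rule 182): 10010100
Gen 6 (rule 41): 00001001
Gen 7 (rule 101): 11101001
Gen 8 (rule 89): 10100100
Gen 9 (rule 182): 11111110
Gen 10 (rule 41): 10000000
Gen 11 (rule 101): 10111111
Gen 12 (rule 89): 00100001
Gen 13 (rule 182): 01110011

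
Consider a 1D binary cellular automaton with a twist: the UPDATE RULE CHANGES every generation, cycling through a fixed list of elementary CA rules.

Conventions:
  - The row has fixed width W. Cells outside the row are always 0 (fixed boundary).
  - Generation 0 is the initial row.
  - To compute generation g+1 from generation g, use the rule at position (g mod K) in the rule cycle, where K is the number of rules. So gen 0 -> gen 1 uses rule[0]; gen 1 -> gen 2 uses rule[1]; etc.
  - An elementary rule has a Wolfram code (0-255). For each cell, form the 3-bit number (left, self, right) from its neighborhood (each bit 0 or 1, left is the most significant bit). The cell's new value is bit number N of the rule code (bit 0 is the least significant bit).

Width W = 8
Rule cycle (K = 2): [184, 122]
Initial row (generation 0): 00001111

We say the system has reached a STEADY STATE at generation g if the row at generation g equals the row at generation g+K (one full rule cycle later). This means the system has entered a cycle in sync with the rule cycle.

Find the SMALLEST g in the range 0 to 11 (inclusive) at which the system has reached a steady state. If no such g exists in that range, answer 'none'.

Answer: 7

Derivation:
Gen 0: 00001111
Gen 1 (rule 184): 00001110
Gen 2 (rule 122): 00011011
Gen 3 (rule 184): 00010110
Gen 4 (rule 122): 00101111
Gen 5 (rule 184): 00011110
Gen 6 (rule 122): 00110011
Gen 7 (rule 184): 00101010
Gen 8 (rule 122): 01010101
Gen 9 (rule 184): 00101010
Gen 10 (rule 122): 01010101
Gen 11 (rule 184): 00101010
Gen 12 (rule 122): 01010101
Gen 13 (rule 184): 00101010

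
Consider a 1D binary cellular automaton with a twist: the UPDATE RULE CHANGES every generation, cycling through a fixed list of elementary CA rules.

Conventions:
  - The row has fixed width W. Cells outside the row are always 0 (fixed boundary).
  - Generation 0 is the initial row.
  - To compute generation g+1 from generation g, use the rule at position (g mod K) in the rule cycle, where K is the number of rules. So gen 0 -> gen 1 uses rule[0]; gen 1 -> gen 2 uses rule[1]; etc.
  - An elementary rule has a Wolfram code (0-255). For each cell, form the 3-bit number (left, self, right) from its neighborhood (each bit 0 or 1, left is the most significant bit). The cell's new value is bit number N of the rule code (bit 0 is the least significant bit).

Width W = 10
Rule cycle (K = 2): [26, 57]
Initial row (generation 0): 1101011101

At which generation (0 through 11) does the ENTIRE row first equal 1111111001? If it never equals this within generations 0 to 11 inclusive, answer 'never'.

Answer: never

Derivation:
Gen 0: 1101011101
Gen 1 (rule 26): 1000010000
Gen 2 (rule 57): 0111001111
Gen 3 (rule 26): 1100111000
Gen 4 (rule 57): 1010100111
Gen 5 (rule 26): 0000011100
Gen 6 (rule 57): 1111010011
Gen 7 (rule 26): 1000001110
Gen 8 (rule 57): 0111101001
Gen 9 (rule 26): 1100000110
Gen 10 (rule 57): 1011110101
Gen 11 (rule 26): 0010000000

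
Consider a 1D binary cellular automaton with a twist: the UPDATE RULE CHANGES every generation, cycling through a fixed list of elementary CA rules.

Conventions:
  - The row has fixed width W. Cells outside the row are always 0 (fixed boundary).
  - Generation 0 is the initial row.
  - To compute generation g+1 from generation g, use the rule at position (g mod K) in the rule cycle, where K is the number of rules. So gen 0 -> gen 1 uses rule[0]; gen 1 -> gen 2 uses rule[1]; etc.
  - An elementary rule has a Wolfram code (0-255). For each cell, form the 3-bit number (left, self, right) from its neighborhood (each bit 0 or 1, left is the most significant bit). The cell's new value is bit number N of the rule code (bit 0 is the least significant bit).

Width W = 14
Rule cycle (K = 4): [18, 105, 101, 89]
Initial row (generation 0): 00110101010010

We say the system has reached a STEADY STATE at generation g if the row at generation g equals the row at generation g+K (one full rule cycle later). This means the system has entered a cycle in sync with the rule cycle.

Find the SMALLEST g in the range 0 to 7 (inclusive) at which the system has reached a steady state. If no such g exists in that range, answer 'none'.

Answer: 5

Derivation:
Gen 0: 00110101010010
Gen 1 (rule 18): 01000000001101
Gen 2 (rule 105): 00011111101110
Gen 3 (rule 101): 11000000110010
Gen 4 (rule 89): 11111110111001
Gen 5 (rule 18): 00000000000110
Gen 6 (rule 105): 11111111110110
Gen 7 (rule 101): 00000000011010
Gen 8 (rule 89): 11111111011001
Gen 9 (rule 18): 00000000000110
Gen 10 (rule 105): 11111111110110
Gen 11 (rule 101): 00000000011010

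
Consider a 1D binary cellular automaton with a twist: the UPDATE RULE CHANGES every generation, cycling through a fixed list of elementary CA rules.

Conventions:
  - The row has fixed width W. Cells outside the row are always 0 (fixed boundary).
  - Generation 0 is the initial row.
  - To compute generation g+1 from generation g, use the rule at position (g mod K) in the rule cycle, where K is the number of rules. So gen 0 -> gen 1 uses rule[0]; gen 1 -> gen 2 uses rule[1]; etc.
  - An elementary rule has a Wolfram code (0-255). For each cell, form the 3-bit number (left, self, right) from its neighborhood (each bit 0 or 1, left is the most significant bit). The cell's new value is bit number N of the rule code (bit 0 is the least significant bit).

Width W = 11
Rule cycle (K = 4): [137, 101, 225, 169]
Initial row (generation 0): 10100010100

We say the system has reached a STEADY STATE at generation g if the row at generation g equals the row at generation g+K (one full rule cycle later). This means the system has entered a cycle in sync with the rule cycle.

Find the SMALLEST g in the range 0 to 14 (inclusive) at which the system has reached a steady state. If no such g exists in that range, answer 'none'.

Gen 0: 10100010100
Gen 1 (rule 137): 00001000001
Gen 2 (rule 101): 11101011101
Gen 3 (rule 225): 01110101110
Gen 4 (rule 169): 01101011100
Gen 5 (rule 137): 01000011001
Gen 6 (rule 101): 01011001001
Gen 7 (rule 225): 00101000000
Gen 8 (rule 169): 10010011111
Gen 9 (rule 137): 00000011110
Gen 10 (rule 101): 11111000010
Gen 11 (rule 225): 01111011000
Gen 12 (rule 169): 01110110011
Gen 13 (rule 137): 01100100010
Gen 14 (rule 101): 00100101010
Gen 15 (rule 225): 10000010100
Gen 16 (rule 169): 00111001001
Gen 17 (rule 137): 10110000000
Gen 18 (rule 101): 11010111111

Answer: none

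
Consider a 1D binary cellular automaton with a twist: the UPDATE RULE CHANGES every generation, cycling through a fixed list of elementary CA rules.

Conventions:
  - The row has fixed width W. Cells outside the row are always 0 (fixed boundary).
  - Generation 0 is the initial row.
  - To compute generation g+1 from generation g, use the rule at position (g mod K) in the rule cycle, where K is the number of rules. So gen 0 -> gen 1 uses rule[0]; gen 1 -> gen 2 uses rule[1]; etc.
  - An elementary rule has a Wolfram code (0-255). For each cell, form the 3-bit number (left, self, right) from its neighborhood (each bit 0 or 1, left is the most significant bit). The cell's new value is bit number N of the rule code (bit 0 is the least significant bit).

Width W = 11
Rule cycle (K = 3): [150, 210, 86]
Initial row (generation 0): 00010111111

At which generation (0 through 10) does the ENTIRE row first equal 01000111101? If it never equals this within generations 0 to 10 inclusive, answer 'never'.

Answer: 5

Derivation:
Gen 0: 00010111111
Gen 1 (rule 150): 00110011110
Gen 2 (rule 210): 01011101111
Gen 3 (rule 86): 11000100001
Gen 4 (rule 150): 00101110011
Gen 5 (rule 210): 01000111101
Gen 6 (rule 86): 11101000101
Gen 7 (rule 150): 01001101101
Gen 8 (rule 210): 10110100100
Gen 9 (rule 86): 10010111110
Gen 10 (rule 150): 11110011101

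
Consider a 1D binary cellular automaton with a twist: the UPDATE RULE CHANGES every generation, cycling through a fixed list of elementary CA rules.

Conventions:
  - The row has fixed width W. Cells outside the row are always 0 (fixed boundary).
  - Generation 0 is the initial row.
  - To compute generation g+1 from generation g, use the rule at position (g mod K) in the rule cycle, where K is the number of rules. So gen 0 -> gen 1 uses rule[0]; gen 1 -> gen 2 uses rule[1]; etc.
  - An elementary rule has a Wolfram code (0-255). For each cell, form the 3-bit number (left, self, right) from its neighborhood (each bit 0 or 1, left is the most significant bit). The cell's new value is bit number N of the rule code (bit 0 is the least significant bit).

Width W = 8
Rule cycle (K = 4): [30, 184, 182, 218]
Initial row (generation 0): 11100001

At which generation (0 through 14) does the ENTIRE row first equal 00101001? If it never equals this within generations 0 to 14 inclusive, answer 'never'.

Answer: never

Derivation:
Gen 0: 11100001
Gen 1 (rule 30): 10010011
Gen 2 (rule 184): 01001010
Gen 3 (rule 182): 11111111
Gen 4 (rule 218): 11111111
Gen 5 (rule 30): 10000000
Gen 6 (rule 184): 01000000
Gen 7 (rule 182): 11100000
Gen 8 (rule 218): 11110000
Gen 9 (rule 30): 10001000
Gen 10 (rule 184): 01000100
Gen 11 (rule 182): 11101110
Gen 12 (rule 218): 11101111
Gen 13 (rule 30): 10001000
Gen 14 (rule 184): 01000100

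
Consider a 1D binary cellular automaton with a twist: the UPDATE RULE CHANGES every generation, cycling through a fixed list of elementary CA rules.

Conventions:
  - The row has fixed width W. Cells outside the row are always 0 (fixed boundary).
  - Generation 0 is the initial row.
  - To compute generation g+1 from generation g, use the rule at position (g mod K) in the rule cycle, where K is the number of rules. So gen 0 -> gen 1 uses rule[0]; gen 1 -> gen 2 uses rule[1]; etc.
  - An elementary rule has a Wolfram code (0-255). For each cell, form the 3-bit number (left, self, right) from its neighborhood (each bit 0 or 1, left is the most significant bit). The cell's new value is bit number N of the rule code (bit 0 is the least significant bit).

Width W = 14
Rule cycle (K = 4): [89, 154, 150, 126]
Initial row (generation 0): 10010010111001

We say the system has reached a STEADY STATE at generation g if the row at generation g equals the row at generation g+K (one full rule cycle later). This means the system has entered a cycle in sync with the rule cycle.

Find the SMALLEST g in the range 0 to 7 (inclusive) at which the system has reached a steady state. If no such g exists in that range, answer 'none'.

Answer: none

Derivation:
Gen 0: 10010010111001
Gen 1 (rule 89): 01001000101100
Gen 2 (rule 154): 10110101001010
Gen 3 (rule 150): 10000101111011
Gen 4 (rule 126): 11001111001111
Gen 5 (rule 89): 11101001101001
Gen 6 (rule 154): 11000111000110
Gen 7 (rule 150): 00101010101001
Gen 8 (rule 126): 01111111111111
Gen 9 (rule 89): 01000000000001
Gen 10 (rule 154): 10100000000010
Gen 11 (rule 150): 10110000000111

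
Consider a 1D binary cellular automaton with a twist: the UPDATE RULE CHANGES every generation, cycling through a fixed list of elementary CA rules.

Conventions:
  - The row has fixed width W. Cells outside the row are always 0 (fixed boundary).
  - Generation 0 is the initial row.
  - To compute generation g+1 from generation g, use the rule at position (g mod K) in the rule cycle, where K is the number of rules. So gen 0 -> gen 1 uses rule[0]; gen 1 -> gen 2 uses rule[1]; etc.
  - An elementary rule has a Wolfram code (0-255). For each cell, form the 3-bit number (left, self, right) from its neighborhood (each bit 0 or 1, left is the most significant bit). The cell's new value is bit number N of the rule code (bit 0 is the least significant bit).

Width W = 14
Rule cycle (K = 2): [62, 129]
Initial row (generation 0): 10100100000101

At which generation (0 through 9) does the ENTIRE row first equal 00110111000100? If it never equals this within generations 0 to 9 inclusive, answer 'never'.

Answer: 5

Derivation:
Gen 0: 10100100000101
Gen 1 (rule 62): 11111110001111
Gen 2 (rule 129): 01111100100110
Gen 3 (rule 62): 11000011111101
Gen 4 (rule 129): 00011001111000
Gen 5 (rule 62): 00110111000100
Gen 6 (rule 129): 10000010010001
Gen 7 (rule 62): 11000111111011
Gen 8 (rule 129): 00010011110000
Gen 9 (rule 62): 00111110001000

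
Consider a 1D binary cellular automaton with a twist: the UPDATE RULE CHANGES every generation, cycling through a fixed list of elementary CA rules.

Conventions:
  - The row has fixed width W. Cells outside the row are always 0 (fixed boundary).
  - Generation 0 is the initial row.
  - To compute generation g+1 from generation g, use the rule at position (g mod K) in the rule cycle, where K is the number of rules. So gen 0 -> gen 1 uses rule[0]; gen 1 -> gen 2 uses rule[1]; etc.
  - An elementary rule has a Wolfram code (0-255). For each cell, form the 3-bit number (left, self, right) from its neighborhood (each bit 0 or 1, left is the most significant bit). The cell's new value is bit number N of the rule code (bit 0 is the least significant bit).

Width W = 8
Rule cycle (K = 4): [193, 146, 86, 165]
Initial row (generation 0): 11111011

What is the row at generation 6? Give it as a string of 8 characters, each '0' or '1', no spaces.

Answer: 00001010

Derivation:
Gen 0: 11111011
Gen 1 (rule 193): 01111001
Gen 2 (rule 146): 10110110
Gen 3 (rule 86): 10010011
Gen 4 (rule 165): 10010000
Gen 5 (rule 193): 00000111
Gen 6 (rule 146): 00001010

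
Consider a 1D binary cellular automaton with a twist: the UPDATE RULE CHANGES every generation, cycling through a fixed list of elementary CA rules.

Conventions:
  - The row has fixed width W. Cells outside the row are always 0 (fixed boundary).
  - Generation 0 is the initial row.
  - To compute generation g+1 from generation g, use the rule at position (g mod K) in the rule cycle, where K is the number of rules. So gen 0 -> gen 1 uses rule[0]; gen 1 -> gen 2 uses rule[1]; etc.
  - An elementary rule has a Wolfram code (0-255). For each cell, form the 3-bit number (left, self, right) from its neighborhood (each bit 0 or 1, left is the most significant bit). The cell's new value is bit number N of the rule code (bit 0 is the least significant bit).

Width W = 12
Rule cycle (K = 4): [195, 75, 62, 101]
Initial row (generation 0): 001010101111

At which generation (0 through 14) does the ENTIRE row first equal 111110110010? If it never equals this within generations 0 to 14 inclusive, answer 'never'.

Answer: never

Derivation:
Gen 0: 001010101111
Gen 1 (rule 195): 110000000111
Gen 2 (rule 75): 110111111101
Gen 3 (rule 62): 101100000011
Gen 4 (rule 101): 110101111001
Gen 5 (rule 195): 010000111010
Gen 6 (rule 75): 100111101000
Gen 7 (rule 62): 111100011100
Gen 8 (rule 101): 000101000101
Gen 9 (rule 195): 111000011000
Gen 10 (rule 75): 101011111011
Gen 11 (rule 62): 111110000110
Gen 12 (rule 101): 000010110010
Gen 13 (rule 195): 111100010100
Gen 14 (rule 75): 100101100001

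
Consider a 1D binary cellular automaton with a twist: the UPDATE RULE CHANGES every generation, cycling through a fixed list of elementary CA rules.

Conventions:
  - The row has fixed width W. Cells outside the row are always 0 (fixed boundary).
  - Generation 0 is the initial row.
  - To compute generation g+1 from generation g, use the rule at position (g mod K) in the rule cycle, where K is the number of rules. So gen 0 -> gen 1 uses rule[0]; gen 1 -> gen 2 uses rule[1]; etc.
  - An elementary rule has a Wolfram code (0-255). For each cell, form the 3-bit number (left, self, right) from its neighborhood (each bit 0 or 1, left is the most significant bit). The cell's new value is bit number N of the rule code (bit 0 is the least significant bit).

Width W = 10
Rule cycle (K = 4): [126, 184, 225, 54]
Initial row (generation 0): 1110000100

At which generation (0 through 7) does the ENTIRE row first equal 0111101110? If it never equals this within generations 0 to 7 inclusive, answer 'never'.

Gen 0: 1110000100
Gen 1 (rule 126): 1011001110
Gen 2 (rule 184): 0110101101
Gen 3 (rule 225): 0011010110
Gen 4 (rule 54): 0100111001
Gen 5 (rule 126): 1111101111
Gen 6 (rule 184): 1111011110
Gen 7 (rule 225): 0111101110

Answer: 7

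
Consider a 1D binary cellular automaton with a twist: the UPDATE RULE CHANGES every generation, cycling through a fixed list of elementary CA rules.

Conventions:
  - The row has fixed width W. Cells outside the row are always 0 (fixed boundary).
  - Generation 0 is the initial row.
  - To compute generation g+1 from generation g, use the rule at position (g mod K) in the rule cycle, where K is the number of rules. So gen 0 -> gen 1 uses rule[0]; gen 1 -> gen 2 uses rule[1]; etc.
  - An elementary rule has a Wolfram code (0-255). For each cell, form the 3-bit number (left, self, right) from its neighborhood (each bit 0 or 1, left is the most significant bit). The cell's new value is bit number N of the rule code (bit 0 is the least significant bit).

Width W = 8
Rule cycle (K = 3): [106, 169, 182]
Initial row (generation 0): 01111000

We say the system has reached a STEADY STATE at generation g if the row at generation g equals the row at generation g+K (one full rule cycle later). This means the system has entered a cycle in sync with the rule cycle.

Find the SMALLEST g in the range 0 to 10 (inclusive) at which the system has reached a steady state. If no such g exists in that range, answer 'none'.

Answer: 1

Derivation:
Gen 0: 01111000
Gen 1 (rule 106): 11001000
Gen 2 (rule 169): 10000011
Gen 3 (rule 182): 11000100
Gen 4 (rule 106): 11001000
Gen 5 (rule 169): 10000011
Gen 6 (rule 182): 11000100
Gen 7 (rule 106): 11001000
Gen 8 (rule 169): 10000011
Gen 9 (rule 182): 11000100
Gen 10 (rule 106): 11001000
Gen 11 (rule 169): 10000011
Gen 12 (rule 182): 11000100
Gen 13 (rule 106): 11001000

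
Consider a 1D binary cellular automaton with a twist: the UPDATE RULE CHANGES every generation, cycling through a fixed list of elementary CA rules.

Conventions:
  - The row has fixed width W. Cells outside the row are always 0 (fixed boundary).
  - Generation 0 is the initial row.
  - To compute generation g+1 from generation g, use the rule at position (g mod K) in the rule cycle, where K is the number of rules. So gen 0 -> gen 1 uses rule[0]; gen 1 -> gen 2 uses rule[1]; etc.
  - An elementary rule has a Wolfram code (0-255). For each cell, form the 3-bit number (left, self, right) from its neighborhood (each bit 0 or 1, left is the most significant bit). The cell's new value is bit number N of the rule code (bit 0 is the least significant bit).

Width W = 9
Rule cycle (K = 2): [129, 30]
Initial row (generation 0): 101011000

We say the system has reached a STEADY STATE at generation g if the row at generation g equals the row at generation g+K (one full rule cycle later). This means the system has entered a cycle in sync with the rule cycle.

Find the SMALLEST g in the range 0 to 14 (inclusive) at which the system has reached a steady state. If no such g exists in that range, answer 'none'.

Gen 0: 101011000
Gen 1 (rule 129): 000000011
Gen 2 (rule 30): 000000110
Gen 3 (rule 129): 111110000
Gen 4 (rule 30): 100001000
Gen 5 (rule 129): 001100011
Gen 6 (rule 30): 011010110
Gen 7 (rule 129): 000000000
Gen 8 (rule 30): 000000000
Gen 9 (rule 129): 111111111
Gen 10 (rule 30): 100000000
Gen 11 (rule 129): 001111111
Gen 12 (rule 30): 011000000
Gen 13 (rule 129): 000011111
Gen 14 (rule 30): 000110000
Gen 15 (rule 129): 110000111
Gen 16 (rule 30): 101001100

Answer: none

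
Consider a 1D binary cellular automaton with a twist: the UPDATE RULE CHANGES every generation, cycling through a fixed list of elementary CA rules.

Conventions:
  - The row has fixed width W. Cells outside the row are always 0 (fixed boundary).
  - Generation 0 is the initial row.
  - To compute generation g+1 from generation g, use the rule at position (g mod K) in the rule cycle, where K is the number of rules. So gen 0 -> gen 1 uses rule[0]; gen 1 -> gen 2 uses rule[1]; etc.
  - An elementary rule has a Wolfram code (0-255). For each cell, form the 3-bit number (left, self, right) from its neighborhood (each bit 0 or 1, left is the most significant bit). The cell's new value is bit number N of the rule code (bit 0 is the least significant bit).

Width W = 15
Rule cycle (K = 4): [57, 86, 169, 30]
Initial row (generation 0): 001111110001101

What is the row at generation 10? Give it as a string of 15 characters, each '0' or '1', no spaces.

Answer: 101100110101011

Derivation:
Gen 0: 001111110001101
Gen 1 (rule 57): 101000001101010
Gen 2 (rule 86): 101100010101011
Gen 3 (rule 169): 011001001010110
Gen 4 (rule 30): 110111111010101
Gen 5 (rule 57): 101100000101010
Gen 6 (rule 86): 100110001101011
Gen 7 (rule 169): 000100101010110
Gen 8 (rule 30): 001111101010101
Gen 9 (rule 57): 101000010101010
Gen 10 (rule 86): 101100110101011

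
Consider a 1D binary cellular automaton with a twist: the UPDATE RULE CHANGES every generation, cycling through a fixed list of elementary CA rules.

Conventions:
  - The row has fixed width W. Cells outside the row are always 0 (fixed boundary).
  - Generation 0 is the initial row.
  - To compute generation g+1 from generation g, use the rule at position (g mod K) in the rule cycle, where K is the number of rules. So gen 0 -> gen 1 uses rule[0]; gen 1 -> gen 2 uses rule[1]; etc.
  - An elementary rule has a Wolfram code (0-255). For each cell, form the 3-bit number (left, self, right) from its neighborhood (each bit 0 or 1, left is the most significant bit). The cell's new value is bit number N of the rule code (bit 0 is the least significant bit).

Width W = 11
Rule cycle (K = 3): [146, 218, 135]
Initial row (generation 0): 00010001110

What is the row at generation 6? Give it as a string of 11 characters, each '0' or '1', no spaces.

Gen 0: 00010001110
Gen 1 (rule 146): 00101010101
Gen 2 (rule 218): 01000000000
Gen 3 (rule 135): 11011111111
Gen 4 (rule 146): 00001111110
Gen 5 (rule 218): 00011111111
Gen 6 (rule 135): 11101111110

Answer: 11101111110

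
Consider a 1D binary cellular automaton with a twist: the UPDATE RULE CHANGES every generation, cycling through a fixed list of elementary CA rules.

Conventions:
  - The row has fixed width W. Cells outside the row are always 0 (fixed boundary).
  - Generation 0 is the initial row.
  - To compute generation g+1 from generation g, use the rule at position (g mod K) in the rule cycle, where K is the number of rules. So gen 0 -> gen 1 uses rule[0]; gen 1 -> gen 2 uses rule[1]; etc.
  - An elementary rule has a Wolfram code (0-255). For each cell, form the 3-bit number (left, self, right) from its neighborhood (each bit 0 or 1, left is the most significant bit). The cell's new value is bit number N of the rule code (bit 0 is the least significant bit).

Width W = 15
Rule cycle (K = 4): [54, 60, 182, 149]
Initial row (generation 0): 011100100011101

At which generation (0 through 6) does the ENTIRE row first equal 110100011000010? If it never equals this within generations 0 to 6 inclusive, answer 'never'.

Gen 0: 011100100011101
Gen 1 (rule 54): 100011110100011
Gen 2 (rule 60): 110010001110010
Gen 3 (rule 182): 001111010101111
Gen 4 (rule 149): 100110010100110
Gen 5 (rule 54): 111001111111001
Gen 6 (rule 60): 100101000000101

Answer: never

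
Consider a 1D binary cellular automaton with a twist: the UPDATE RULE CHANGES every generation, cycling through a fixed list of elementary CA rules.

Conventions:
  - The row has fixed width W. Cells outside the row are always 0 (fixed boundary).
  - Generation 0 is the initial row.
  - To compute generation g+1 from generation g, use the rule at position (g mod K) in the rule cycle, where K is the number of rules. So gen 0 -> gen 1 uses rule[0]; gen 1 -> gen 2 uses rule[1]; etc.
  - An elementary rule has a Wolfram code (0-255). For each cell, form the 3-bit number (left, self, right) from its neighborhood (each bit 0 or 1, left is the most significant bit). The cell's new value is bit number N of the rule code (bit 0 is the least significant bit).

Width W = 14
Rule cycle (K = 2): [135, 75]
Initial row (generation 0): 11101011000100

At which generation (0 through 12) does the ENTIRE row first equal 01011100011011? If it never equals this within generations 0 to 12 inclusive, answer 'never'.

Gen 0: 11101011000100
Gen 1 (rule 135): 01001000011101
Gen 2 (rule 75): 10010011110100
Gen 3 (rule 135): 10110101100101
Gen 4 (rule 75): 00110001101000
Gen 5 (rule 135): 11000110001011
Gen 6 (rule 75): 11011110110011
Gen 7 (rule 135): 00001100000100
Gen 8 (rule 75): 11111101111001
Gen 9 (rule 135): 01111000110011
Gen 10 (rule 75): 11001011110111
Gen 11 (rule 135): 00011001100010
Gen 12 (rule 75): 11111011101100

Answer: never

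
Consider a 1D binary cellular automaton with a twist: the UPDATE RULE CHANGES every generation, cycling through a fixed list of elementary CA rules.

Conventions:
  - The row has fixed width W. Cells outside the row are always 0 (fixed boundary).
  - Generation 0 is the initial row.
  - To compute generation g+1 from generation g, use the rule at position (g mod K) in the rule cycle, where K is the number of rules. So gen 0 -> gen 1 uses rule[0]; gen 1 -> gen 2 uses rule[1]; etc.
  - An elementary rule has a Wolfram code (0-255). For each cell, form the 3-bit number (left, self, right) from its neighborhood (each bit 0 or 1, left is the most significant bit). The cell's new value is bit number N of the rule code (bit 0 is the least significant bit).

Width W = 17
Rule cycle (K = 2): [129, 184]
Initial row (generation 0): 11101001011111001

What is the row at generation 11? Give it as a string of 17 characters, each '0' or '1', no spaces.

Gen 0: 11101001011111001
Gen 1 (rule 129): 01000000001110000
Gen 2 (rule 184): 00100000001101000
Gen 3 (rule 129): 10001111100000011
Gen 4 (rule 184): 01001111010000010
Gen 5 (rule 129): 00000110000111000
Gen 6 (rule 184): 00000101000110100
Gen 7 (rule 129): 11110000010000001
Gen 8 (rule 184): 11101000001000000
Gen 9 (rule 129): 01000011100011111
Gen 10 (rule 184): 00100011010011110
Gen 11 (rule 129): 10001000000001100

Answer: 10001000000001100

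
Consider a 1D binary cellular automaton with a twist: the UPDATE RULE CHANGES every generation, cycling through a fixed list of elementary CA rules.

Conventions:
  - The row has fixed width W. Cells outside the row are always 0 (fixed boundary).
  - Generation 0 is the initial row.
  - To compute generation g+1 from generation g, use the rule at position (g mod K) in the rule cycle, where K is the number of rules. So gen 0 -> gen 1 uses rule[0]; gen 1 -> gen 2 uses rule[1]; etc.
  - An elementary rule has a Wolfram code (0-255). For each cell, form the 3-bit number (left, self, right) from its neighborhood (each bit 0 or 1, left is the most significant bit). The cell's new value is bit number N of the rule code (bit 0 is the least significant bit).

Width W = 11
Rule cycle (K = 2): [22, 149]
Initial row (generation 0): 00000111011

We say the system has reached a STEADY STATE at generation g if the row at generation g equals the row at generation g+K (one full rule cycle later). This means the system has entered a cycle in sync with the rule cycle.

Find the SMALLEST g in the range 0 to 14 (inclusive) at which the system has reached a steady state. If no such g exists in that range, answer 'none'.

Gen 0: 00000111011
Gen 1 (rule 22): 00001000000
Gen 2 (rule 149): 11101111111
Gen 3 (rule 22): 00000000000
Gen 4 (rule 149): 11111111111
Gen 5 (rule 22): 00000000000
Gen 6 (rule 149): 11111111111
Gen 7 (rule 22): 00000000000
Gen 8 (rule 149): 11111111111
Gen 9 (rule 22): 00000000000
Gen 10 (rule 149): 11111111111
Gen 11 (rule 22): 00000000000
Gen 12 (rule 149): 11111111111
Gen 13 (rule 22): 00000000000
Gen 14 (rule 149): 11111111111
Gen 15 (rule 22): 00000000000
Gen 16 (rule 149): 11111111111

Answer: 3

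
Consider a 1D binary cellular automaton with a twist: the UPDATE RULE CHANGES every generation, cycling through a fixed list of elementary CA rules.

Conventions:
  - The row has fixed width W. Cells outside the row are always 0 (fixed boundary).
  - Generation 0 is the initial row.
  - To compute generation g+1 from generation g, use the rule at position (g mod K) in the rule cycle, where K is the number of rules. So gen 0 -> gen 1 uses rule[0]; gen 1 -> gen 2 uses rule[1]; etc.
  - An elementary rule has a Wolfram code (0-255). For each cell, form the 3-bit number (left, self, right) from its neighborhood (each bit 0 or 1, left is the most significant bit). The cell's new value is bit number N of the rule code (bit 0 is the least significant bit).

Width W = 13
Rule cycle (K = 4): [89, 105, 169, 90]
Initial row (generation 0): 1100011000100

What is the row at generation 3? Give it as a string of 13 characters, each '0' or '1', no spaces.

Answer: 0001100000010

Derivation:
Gen 0: 1100011000100
Gen 1 (rule 89): 1111011110011
Gen 2 (rule 105): 1001110010011
Gen 3 (rule 169): 0001100000010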